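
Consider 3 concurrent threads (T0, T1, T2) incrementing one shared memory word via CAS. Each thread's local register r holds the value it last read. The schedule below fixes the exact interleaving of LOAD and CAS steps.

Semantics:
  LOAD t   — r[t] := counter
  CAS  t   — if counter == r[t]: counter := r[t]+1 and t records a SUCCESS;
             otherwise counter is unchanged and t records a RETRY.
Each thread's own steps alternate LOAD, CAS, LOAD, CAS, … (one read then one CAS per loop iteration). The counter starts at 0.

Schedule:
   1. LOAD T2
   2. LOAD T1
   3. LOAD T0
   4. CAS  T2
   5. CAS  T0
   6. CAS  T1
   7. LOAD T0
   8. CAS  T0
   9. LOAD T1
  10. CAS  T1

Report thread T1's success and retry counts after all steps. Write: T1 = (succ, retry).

   1) LOAD T2:  M=0  r_T2=0
   2) LOAD T1:  M=0  r_T1=0
   3) LOAD T0:  M=0  r_T0=0
   4) CAS  T2:  M=1  r_T2=0 ✓
   5) CAS  T0:  M=1  r_T0=0 ✗
   6) CAS  T1:  M=1  r_T1=0 ✗
   7) LOAD T0:  M=1  r_T0=1
   8) CAS  T0:  M=2  r_T0=1 ✓
   9) LOAD T1:  M=2  r_T1=2
  10) CAS  T1:  M=3  r_T1=2 ✓

T1 = (1, 1)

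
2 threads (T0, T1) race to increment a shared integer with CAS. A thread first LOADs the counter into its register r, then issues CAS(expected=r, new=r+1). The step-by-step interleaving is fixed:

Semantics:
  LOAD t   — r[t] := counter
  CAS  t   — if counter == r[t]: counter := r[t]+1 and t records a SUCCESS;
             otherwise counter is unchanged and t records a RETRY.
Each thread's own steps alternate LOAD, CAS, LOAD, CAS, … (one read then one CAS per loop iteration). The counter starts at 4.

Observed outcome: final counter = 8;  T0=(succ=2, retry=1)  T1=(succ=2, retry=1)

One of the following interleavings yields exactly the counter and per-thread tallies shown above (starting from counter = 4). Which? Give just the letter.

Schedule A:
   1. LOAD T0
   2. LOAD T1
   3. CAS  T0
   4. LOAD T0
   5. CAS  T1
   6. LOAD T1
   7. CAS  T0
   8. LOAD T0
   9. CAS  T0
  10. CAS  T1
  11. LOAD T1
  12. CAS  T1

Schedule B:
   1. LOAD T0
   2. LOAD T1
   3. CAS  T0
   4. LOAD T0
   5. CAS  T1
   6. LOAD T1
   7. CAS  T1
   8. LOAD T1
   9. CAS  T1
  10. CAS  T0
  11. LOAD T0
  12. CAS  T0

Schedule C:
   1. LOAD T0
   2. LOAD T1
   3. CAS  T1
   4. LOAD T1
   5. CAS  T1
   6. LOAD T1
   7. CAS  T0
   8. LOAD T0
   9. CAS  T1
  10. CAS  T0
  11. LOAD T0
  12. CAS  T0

B

Simulating candidate B:
   1) LOAD T0:  M=4  r_T0=4
   2) LOAD T1:  M=4  r_T1=4
   3) CAS  T0:  M=5  r_T0=4 ✓
   4) LOAD T0:  M=5  r_T0=5
   5) CAS  T1:  M=5  r_T1=4 ✗
   6) LOAD T1:  M=5  r_T1=5
   7) CAS  T1:  M=6  r_T1=5 ✓
   8) LOAD T1:  M=6  r_T1=6
   9) CAS  T1:  M=7  r_T1=6 ✓
  10) CAS  T0:  M=7  r_T0=5 ✗
  11) LOAD T0:  M=7  r_T0=7
  12) CAS  T0:  M=8  r_T0=7 ✓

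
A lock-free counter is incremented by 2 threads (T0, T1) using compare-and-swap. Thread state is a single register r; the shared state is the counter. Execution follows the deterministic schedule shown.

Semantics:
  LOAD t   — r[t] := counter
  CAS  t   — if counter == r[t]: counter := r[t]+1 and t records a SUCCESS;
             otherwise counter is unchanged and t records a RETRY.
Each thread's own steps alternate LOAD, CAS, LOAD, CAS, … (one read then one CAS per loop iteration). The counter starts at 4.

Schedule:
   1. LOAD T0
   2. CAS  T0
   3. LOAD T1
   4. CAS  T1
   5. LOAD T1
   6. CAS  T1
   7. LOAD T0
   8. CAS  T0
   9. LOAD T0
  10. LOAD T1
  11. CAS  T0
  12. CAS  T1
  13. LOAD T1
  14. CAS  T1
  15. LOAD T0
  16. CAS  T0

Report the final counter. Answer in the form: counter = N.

counter = 11

#1 T0 reads 4
#2 T0 CAS(4→5) writes; counter now 5
#3 T1 reads 5
#4 T1 CAS(5→6) writes; counter now 6
#5 T1 reads 6
#6 T1 CAS(6→7) writes; counter now 7
#7 T0 reads 7
#8 T0 CAS(7→8) writes; counter now 8
#9 T0 reads 8
#10 T1 reads 8
#11 T0 CAS(8→9) writes; counter now 9
#12 T1 CAS(8→9) fails; counter now 9
#13 T1 reads 9
#14 T1 CAS(9→10) writes; counter now 10
#15 T0 reads 10
#16 T0 CAS(10→11) writes; counter now 11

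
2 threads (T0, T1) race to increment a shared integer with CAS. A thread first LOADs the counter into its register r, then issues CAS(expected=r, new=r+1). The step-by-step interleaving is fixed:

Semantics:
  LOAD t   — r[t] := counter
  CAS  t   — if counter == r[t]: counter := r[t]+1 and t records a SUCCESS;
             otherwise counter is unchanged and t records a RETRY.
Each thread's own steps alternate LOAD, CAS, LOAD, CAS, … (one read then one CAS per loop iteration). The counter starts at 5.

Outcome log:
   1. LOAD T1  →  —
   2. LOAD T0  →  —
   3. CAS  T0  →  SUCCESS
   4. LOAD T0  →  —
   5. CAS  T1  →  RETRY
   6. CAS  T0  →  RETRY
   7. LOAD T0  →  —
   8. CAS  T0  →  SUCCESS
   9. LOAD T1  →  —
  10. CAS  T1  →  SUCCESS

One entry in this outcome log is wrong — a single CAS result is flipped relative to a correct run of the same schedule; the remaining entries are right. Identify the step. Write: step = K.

Re-executing:
step 1: T1 LOAD ⇒ load; ctr=5 reg=5
step 2: T0 LOAD ⇒ load; ctr=5 reg=5
step 3: T0 CAS ⇒ ok; ctr=6 reg=5
step 4: T0 LOAD ⇒ load; ctr=6 reg=6
step 5: T1 CAS ⇒ retry; ctr=6 reg=5
step 6: T0 CAS ⇒ ok; ctr=7 reg=6
step 7: T0 LOAD ⇒ load; ctr=7 reg=7
step 8: T0 CAS ⇒ ok; ctr=8 reg=7
step 9: T1 LOAD ⇒ load; ctr=8 reg=8
step 10: T1 CAS ⇒ ok; ctr=9 reg=8
Log disagrees first at step 6.

step = 6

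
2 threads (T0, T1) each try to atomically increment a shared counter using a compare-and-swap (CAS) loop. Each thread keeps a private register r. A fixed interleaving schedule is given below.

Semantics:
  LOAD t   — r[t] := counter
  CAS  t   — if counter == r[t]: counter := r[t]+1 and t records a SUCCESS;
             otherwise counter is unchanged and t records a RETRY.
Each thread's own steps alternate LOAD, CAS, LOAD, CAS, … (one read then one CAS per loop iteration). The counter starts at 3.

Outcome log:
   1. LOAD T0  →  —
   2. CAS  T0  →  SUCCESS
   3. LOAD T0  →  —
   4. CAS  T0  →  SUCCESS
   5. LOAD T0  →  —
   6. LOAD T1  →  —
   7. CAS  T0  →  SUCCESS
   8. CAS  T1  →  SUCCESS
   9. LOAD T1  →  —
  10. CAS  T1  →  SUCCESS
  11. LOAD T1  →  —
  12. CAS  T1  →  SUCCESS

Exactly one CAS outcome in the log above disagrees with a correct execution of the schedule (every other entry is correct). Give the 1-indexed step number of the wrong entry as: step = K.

Correct run:
T0 LOAD — after: cnt=3, r=3 — load
T0 CAS — after: cnt=4, r=3 — ok
T0 LOAD — after: cnt=4, r=4 — load
T0 CAS — after: cnt=5, r=4 — ok
T0 LOAD — after: cnt=5, r=5 — load
T1 LOAD — after: cnt=5, r=5 — load
T0 CAS — after: cnt=6, r=5 — ok
T1 CAS — after: cnt=6, r=5 — retry
T1 LOAD — after: cnt=6, r=6 — load
T1 CAS — after: cnt=7, r=6 — ok
T1 LOAD — after: cnt=7, r=7 — load
T1 CAS — after: cnt=8, r=7 — ok
Mismatch at 8.

step = 8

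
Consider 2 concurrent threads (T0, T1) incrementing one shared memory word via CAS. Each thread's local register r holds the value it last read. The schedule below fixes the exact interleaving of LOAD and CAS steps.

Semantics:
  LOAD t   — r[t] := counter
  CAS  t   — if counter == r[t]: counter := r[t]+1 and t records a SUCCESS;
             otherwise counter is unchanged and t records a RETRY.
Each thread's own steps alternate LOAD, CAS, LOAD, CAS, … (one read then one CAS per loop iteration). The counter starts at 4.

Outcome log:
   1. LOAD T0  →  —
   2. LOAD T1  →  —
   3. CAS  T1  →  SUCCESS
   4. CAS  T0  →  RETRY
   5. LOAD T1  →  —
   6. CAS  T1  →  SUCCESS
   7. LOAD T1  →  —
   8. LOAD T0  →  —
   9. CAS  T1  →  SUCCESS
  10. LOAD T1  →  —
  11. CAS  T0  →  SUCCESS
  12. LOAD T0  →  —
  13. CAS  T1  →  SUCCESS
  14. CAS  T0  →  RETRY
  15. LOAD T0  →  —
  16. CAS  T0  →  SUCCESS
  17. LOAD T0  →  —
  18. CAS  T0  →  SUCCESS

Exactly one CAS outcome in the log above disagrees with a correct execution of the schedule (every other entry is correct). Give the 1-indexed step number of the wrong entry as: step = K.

step = 11

Re-executing:
[1] T0.load  rd  (counter 4, T0.r 4)
[2] T1.load  rd  (counter 4, T1.r 4)
[3] T1.cas  hit  (counter 5, T1.r 4)
[4] T0.cas  miss  (counter 5, T0.r 4)
[5] T1.load  rd  (counter 5, T1.r 5)
[6] T1.cas  hit  (counter 6, T1.r 5)
[7] T1.load  rd  (counter 6, T1.r 6)
[8] T0.load  rd  (counter 6, T0.r 6)
[9] T1.cas  hit  (counter 7, T1.r 6)
[10] T1.load  rd  (counter 7, T1.r 7)
[11] T0.cas  miss  (counter 7, T0.r 6)
[12] T0.load  rd  (counter 7, T0.r 7)
[13] T1.cas  hit  (counter 8, T1.r 7)
[14] T0.cas  miss  (counter 8, T0.r 7)
[15] T0.load  rd  (counter 8, T0.r 8)
[16] T0.cas  hit  (counter 9, T0.r 8)
[17] T0.load  rd  (counter 9, T0.r 9)
[18] T0.cas  hit  (counter 10, T0.r 9)
Flip is step 11.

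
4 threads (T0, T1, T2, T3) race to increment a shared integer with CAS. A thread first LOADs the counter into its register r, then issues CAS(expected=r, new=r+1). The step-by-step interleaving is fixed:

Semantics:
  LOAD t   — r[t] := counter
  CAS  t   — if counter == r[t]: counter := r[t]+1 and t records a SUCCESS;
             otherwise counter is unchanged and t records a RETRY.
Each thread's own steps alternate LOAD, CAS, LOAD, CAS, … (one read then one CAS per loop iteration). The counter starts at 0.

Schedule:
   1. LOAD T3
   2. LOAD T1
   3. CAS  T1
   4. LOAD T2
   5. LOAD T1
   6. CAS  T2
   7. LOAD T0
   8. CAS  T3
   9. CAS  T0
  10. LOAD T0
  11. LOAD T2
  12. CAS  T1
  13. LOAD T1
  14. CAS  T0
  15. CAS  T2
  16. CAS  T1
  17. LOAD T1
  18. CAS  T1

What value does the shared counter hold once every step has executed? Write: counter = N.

counter = 5

step 1: T3 LOAD ⇒ load; ctr=0 reg=0
step 2: T1 LOAD ⇒ load; ctr=0 reg=0
step 3: T1 CAS ⇒ ok; ctr=1 reg=0
step 4: T2 LOAD ⇒ load; ctr=1 reg=1
step 5: T1 LOAD ⇒ load; ctr=1 reg=1
step 6: T2 CAS ⇒ ok; ctr=2 reg=1
step 7: T0 LOAD ⇒ load; ctr=2 reg=2
step 8: T3 CAS ⇒ retry; ctr=2 reg=0
step 9: T0 CAS ⇒ ok; ctr=3 reg=2
step 10: T0 LOAD ⇒ load; ctr=3 reg=3
step 11: T2 LOAD ⇒ load; ctr=3 reg=3
step 12: T1 CAS ⇒ retry; ctr=3 reg=1
step 13: T1 LOAD ⇒ load; ctr=3 reg=3
step 14: T0 CAS ⇒ ok; ctr=4 reg=3
step 15: T2 CAS ⇒ retry; ctr=4 reg=3
step 16: T1 CAS ⇒ retry; ctr=4 reg=3
step 17: T1 LOAD ⇒ load; ctr=4 reg=4
step 18: T1 CAS ⇒ ok; ctr=5 reg=4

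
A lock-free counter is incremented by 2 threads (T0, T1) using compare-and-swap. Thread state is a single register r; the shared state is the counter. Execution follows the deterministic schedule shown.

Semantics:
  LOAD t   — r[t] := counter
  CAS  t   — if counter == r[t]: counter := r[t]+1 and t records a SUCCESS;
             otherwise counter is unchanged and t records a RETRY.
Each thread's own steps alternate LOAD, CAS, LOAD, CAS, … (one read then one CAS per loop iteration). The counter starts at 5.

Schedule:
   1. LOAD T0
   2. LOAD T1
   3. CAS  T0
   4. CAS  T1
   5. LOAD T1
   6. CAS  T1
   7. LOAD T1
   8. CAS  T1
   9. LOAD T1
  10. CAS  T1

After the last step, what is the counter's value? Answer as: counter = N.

counter = 9

   1) LOAD T0:  M=5  r_T0=5
   2) LOAD T1:  M=5  r_T1=5
   3) CAS  T0:  M=6  r_T0=5 ✓
   4) CAS  T1:  M=6  r_T1=5 ✗
   5) LOAD T1:  M=6  r_T1=6
   6) CAS  T1:  M=7  r_T1=6 ✓
   7) LOAD T1:  M=7  r_T1=7
   8) CAS  T1:  M=8  r_T1=7 ✓
   9) LOAD T1:  M=8  r_T1=8
  10) CAS  T1:  M=9  r_T1=8 ✓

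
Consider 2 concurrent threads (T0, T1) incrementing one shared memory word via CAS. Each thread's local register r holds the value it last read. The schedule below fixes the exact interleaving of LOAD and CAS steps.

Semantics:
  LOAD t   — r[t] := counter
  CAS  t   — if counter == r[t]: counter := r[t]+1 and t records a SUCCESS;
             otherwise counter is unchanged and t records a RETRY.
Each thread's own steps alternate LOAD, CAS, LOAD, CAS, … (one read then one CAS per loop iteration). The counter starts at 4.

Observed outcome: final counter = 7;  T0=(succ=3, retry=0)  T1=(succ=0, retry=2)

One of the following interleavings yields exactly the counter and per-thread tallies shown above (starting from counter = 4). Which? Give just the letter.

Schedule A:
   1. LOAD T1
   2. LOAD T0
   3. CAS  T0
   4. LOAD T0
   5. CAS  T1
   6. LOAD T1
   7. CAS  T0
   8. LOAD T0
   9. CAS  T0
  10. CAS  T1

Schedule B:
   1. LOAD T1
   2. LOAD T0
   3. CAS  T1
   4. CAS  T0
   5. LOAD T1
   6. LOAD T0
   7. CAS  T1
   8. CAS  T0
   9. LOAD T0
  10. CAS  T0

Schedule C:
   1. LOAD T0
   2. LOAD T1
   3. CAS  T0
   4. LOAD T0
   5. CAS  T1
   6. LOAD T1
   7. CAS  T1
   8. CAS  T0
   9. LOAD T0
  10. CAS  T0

Simulating candidate A:
step 1: T1 LOAD ⇒ load; ctr=4 reg=4
step 2: T0 LOAD ⇒ load; ctr=4 reg=4
step 3: T0 CAS ⇒ ok; ctr=5 reg=4
step 4: T0 LOAD ⇒ load; ctr=5 reg=5
step 5: T1 CAS ⇒ retry; ctr=5 reg=4
step 6: T1 LOAD ⇒ load; ctr=5 reg=5
step 7: T0 CAS ⇒ ok; ctr=6 reg=5
step 8: T0 LOAD ⇒ load; ctr=6 reg=6
step 9: T0 CAS ⇒ ok; ctr=7 reg=6
step 10: T1 CAS ⇒ retry; ctr=7 reg=5

A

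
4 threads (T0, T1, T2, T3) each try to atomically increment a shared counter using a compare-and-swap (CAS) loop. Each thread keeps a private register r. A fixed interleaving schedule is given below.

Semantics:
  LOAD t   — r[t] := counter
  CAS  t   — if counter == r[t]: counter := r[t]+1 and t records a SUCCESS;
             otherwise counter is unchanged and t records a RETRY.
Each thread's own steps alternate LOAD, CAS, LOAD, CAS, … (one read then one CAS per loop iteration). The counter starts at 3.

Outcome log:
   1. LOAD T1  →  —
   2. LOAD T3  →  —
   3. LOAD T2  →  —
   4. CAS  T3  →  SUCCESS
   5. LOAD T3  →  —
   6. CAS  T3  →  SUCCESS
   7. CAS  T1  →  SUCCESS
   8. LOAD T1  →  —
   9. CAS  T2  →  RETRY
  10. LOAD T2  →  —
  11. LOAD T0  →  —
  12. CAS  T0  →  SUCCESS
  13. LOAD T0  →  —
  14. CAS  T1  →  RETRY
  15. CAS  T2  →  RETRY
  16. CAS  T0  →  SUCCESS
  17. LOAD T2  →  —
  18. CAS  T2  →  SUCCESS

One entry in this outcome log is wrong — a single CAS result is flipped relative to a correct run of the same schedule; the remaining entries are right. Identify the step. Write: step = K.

Re-executing:
[1] T1.load  rd  (counter 3, T1.r 3)
[2] T3.load  rd  (counter 3, T3.r 3)
[3] T2.load  rd  (counter 3, T2.r 3)
[4] T3.cas  hit  (counter 4, T3.r 3)
[5] T3.load  rd  (counter 4, T3.r 4)
[6] T3.cas  hit  (counter 5, T3.r 4)
[7] T1.cas  miss  (counter 5, T1.r 3)
[8] T1.load  rd  (counter 5, T1.r 5)
[9] T2.cas  miss  (counter 5, T2.r 3)
[10] T2.load  rd  (counter 5, T2.r 5)
[11] T0.load  rd  (counter 5, T0.r 5)
[12] T0.cas  hit  (counter 6, T0.r 5)
[13] T0.load  rd  (counter 6, T0.r 6)
[14] T1.cas  miss  (counter 6, T1.r 5)
[15] T2.cas  miss  (counter 6, T2.r 5)
[16] T0.cas  hit  (counter 7, T0.r 6)
[17] T2.load  rd  (counter 7, T2.r 7)
[18] T2.cas  hit  (counter 8, T2.r 7)
Mismatch at 7.

step = 7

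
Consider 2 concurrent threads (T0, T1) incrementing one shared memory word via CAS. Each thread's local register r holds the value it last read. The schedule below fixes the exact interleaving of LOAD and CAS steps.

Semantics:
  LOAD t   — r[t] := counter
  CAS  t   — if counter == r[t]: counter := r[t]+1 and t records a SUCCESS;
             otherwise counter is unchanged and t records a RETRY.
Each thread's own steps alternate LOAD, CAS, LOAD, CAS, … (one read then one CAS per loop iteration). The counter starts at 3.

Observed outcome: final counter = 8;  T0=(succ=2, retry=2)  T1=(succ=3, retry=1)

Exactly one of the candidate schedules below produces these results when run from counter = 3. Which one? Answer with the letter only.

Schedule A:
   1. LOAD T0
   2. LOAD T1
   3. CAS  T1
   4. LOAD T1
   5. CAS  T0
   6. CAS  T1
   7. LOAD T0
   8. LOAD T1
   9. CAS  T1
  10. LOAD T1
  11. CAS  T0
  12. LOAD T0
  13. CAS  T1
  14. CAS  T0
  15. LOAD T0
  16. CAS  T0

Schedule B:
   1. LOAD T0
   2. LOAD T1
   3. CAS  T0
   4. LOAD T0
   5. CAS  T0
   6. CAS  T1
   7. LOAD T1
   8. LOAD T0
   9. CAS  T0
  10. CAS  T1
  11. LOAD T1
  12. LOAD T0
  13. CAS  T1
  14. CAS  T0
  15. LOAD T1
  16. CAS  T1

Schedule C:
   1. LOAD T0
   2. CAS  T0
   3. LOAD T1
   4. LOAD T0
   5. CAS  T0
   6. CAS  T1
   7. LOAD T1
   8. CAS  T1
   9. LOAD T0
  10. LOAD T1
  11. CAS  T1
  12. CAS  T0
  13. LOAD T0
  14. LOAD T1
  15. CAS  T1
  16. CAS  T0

Tracing schedule C:
   1) LOAD T0:  M=3  r_T0=3
   2) CAS  T0:  M=4  r_T0=3 ✓
   3) LOAD T1:  M=4  r_T1=4
   4) LOAD T0:  M=4  r_T0=4
   5) CAS  T0:  M=5  r_T0=4 ✓
   6) CAS  T1:  M=5  r_T1=4 ✗
   7) LOAD T1:  M=5  r_T1=5
   8) CAS  T1:  M=6  r_T1=5 ✓
   9) LOAD T0:  M=6  r_T0=6
  10) LOAD T1:  M=6  r_T1=6
  11) CAS  T1:  M=7  r_T1=6 ✓
  12) CAS  T0:  M=7  r_T0=6 ✗
  13) LOAD T0:  M=7  r_T0=7
  14) LOAD T1:  M=7  r_T1=7
  15) CAS  T1:  M=8  r_T1=7 ✓
  16) CAS  T0:  M=8  r_T0=7 ✗

C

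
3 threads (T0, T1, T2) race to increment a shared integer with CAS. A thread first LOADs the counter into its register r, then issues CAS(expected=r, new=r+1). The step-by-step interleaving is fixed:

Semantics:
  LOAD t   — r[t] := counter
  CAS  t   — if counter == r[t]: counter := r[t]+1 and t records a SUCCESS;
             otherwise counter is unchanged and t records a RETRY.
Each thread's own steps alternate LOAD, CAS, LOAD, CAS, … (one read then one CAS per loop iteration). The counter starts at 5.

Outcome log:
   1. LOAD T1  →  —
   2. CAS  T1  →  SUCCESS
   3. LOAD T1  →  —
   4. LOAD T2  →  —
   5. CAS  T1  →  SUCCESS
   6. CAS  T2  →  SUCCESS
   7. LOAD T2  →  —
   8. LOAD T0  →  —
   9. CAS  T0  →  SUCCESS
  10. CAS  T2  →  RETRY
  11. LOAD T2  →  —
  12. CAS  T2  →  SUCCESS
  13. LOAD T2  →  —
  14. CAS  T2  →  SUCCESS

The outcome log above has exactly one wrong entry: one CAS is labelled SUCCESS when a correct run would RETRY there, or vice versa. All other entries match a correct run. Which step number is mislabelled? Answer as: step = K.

step = 6

Reference trace:
1. LOAD T1 → mem=5 r[T1]=5 [LOAD]
2. CAS T1 → mem=6 r[T1]=5 [OK]
3. LOAD T1 → mem=6 r[T1]=6 [LOAD]
4. LOAD T2 → mem=6 r[T2]=6 [LOAD]
5. CAS T1 → mem=7 r[T1]=6 [OK]
6. CAS T2 → mem=7 r[T2]=6 [RETRY]
7. LOAD T2 → mem=7 r[T2]=7 [LOAD]
8. LOAD T0 → mem=7 r[T0]=7 [LOAD]
9. CAS T0 → mem=8 r[T0]=7 [OK]
10. CAS T2 → mem=8 r[T2]=7 [RETRY]
11. LOAD T2 → mem=8 r[T2]=8 [LOAD]
12. CAS T2 → mem=9 r[T2]=8 [OK]
13. LOAD T2 → mem=9 r[T2]=9 [LOAD]
14. CAS T2 → mem=10 r[T2]=9 [OK]
Flip is step 6.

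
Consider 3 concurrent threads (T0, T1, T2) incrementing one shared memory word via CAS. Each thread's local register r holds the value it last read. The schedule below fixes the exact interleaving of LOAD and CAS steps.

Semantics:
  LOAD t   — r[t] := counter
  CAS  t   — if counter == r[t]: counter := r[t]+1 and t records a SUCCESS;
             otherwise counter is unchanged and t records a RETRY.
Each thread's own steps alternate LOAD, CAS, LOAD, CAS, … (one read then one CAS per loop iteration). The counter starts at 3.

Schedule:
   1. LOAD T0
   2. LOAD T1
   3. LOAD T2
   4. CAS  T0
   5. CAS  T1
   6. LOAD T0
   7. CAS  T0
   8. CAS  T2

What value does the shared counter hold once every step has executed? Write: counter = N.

   1) LOAD T0:  M=3  r_T0=3
   2) LOAD T1:  M=3  r_T1=3
   3) LOAD T2:  M=3  r_T2=3
   4) CAS  T0:  M=4  r_T0=3 ✓
   5) CAS  T1:  M=4  r_T1=3 ✗
   6) LOAD T0:  M=4  r_T0=4
   7) CAS  T0:  M=5  r_T0=4 ✓
   8) CAS  T2:  M=5  r_T2=3 ✗

counter = 5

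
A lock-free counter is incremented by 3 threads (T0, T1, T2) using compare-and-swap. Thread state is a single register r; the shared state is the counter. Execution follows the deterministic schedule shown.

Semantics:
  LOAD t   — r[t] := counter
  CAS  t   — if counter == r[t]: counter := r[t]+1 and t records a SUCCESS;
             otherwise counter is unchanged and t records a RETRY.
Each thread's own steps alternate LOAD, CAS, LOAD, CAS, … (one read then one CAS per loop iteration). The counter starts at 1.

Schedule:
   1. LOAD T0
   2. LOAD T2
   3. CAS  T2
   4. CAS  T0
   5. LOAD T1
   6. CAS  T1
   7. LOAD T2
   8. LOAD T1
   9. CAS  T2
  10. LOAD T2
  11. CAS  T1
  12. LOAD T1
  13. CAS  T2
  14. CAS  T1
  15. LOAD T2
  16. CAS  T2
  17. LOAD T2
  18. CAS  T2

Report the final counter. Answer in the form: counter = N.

counter = 7

#1 T0 reads 1
#2 T2 reads 1
#3 T2 CAS(1→2) writes; counter now 2
#4 T0 CAS(1→2) fails; counter now 2
#5 T1 reads 2
#6 T1 CAS(2→3) writes; counter now 3
#7 T2 reads 3
#8 T1 reads 3
#9 T2 CAS(3→4) writes; counter now 4
#10 T2 reads 4
#11 T1 CAS(3→4) fails; counter now 4
#12 T1 reads 4
#13 T2 CAS(4→5) writes; counter now 5
#14 T1 CAS(4→5) fails; counter now 5
#15 T2 reads 5
#16 T2 CAS(5→6) writes; counter now 6
#17 T2 reads 6
#18 T2 CAS(6→7) writes; counter now 7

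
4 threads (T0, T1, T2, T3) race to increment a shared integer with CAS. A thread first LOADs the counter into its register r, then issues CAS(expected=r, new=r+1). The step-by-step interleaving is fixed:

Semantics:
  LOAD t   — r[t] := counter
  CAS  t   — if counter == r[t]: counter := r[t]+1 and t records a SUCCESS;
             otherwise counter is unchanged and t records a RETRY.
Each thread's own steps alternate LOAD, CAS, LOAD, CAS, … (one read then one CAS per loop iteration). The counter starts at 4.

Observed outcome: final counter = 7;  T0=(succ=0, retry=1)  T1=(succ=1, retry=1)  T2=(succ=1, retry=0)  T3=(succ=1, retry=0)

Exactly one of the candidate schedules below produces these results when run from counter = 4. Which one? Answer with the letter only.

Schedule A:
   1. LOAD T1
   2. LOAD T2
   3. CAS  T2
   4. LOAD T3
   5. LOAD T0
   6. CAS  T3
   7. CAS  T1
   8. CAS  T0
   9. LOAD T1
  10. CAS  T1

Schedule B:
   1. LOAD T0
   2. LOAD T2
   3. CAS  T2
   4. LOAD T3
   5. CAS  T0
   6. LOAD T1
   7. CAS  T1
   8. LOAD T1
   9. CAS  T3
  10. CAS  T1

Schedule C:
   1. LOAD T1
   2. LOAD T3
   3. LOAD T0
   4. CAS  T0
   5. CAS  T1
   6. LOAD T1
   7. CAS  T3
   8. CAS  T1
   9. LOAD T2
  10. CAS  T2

A

Run A:
T1 LOAD — after: cnt=4, r=4 — load
T2 LOAD — after: cnt=4, r=4 — load
T2 CAS — after: cnt=5, r=4 — ok
T3 LOAD — after: cnt=5, r=5 — load
T0 LOAD — after: cnt=5, r=5 — load
T3 CAS — after: cnt=6, r=5 — ok
T1 CAS — after: cnt=6, r=4 — retry
T0 CAS — after: cnt=6, r=5 — retry
T1 LOAD — after: cnt=6, r=6 — load
T1 CAS — after: cnt=7, r=6 — ok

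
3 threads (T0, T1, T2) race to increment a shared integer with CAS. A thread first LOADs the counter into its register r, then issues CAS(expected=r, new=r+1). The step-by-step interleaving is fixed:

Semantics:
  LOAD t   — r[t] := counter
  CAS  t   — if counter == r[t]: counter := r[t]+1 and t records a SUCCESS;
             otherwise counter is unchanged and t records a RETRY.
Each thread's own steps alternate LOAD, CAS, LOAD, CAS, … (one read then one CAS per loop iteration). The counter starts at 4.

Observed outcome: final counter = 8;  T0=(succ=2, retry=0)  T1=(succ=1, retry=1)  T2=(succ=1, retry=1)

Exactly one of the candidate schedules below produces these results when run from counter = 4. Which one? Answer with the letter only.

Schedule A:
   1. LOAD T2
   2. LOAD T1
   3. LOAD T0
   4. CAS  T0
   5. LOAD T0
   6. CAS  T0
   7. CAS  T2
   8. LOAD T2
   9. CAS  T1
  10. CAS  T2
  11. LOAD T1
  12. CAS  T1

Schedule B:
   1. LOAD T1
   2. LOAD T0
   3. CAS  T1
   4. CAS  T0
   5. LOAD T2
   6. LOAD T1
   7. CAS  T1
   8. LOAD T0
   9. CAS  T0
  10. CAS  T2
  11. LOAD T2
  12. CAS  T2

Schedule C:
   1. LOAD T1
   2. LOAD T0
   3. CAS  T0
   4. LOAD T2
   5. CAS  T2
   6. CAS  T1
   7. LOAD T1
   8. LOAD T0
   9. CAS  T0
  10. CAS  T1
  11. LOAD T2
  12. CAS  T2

Run A:
1. LOAD T2 → mem=4 r[T2]=4 [LOAD]
2. LOAD T1 → mem=4 r[T1]=4 [LOAD]
3. LOAD T0 → mem=4 r[T0]=4 [LOAD]
4. CAS T0 → mem=5 r[T0]=4 [OK]
5. LOAD T0 → mem=5 r[T0]=5 [LOAD]
6. CAS T0 → mem=6 r[T0]=5 [OK]
7. CAS T2 → mem=6 r[T2]=4 [RETRY]
8. LOAD T2 → mem=6 r[T2]=6 [LOAD]
9. CAS T1 → mem=6 r[T1]=4 [RETRY]
10. CAS T2 → mem=7 r[T2]=6 [OK]
11. LOAD T1 → mem=7 r[T1]=7 [LOAD]
12. CAS T1 → mem=8 r[T1]=7 [OK]

A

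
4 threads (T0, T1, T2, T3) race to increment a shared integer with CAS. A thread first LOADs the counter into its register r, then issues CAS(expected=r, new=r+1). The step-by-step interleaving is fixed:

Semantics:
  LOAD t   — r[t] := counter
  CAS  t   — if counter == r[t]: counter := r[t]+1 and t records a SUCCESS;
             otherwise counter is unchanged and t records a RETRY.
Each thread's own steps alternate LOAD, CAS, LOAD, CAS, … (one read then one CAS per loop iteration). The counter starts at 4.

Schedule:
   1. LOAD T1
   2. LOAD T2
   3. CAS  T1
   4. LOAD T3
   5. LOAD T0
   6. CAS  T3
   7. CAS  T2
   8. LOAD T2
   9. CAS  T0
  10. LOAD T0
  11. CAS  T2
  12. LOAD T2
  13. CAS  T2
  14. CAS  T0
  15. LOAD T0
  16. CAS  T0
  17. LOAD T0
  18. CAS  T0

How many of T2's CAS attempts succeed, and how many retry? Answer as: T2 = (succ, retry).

   1) LOAD T1:  M=4  r_T1=4
   2) LOAD T2:  M=4  r_T2=4
   3) CAS  T1:  M=5  r_T1=4 ✓
   4) LOAD T3:  M=5  r_T3=5
   5) LOAD T0:  M=5  r_T0=5
   6) CAS  T3:  M=6  r_T3=5 ✓
   7) CAS  T2:  M=6  r_T2=4 ✗
   8) LOAD T2:  M=6  r_T2=6
   9) CAS  T0:  M=6  r_T0=5 ✗
  10) LOAD T0:  M=6  r_T0=6
  11) CAS  T2:  M=7  r_T2=6 ✓
  12) LOAD T2:  M=7  r_T2=7
  13) CAS  T2:  M=8  r_T2=7 ✓
  14) CAS  T0:  M=8  r_T0=6 ✗
  15) LOAD T0:  M=8  r_T0=8
  16) CAS  T0:  M=9  r_T0=8 ✓
  17) LOAD T0:  M=9  r_T0=9
  18) CAS  T0:  M=10  r_T0=9 ✓

T2 = (2, 1)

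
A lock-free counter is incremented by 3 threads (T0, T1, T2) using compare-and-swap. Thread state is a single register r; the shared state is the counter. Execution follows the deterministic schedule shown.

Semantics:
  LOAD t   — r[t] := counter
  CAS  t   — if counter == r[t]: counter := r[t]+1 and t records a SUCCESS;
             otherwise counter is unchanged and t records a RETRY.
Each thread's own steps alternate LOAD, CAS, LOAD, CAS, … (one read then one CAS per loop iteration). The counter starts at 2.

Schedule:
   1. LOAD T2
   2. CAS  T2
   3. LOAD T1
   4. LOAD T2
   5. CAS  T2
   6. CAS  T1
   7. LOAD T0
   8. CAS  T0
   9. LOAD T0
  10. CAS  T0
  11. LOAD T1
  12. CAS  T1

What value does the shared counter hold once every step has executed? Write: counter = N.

counter = 7

   1) LOAD T2:  M=2  r_T2=2
   2) CAS  T2:  M=3  r_T2=2 ✓
   3) LOAD T1:  M=3  r_T1=3
   4) LOAD T2:  M=3  r_T2=3
   5) CAS  T2:  M=4  r_T2=3 ✓
   6) CAS  T1:  M=4  r_T1=3 ✗
   7) LOAD T0:  M=4  r_T0=4
   8) CAS  T0:  M=5  r_T0=4 ✓
   9) LOAD T0:  M=5  r_T0=5
  10) CAS  T0:  M=6  r_T0=5 ✓
  11) LOAD T1:  M=6  r_T1=6
  12) CAS  T1:  M=7  r_T1=6 ✓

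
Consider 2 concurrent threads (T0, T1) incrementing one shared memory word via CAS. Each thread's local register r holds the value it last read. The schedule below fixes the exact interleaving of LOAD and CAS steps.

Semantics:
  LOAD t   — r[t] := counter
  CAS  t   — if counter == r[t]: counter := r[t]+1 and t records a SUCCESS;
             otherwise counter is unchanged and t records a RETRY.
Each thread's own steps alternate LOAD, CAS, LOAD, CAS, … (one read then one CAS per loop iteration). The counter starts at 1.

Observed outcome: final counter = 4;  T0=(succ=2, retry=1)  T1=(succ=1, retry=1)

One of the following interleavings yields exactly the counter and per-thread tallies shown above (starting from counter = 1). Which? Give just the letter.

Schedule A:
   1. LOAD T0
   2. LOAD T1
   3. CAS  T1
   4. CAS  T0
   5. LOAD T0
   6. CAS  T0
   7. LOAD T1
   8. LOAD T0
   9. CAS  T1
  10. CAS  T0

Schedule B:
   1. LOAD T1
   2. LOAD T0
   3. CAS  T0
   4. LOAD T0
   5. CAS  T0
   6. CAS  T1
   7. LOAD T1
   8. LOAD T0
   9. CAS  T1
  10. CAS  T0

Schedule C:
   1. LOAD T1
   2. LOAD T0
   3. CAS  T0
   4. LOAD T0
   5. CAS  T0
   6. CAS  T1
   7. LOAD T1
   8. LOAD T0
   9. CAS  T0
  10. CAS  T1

Tracing schedule B:
T1 LOAD — after: cnt=1, r=1 — load
T0 LOAD — after: cnt=1, r=1 — load
T0 CAS — after: cnt=2, r=1 — ok
T0 LOAD — after: cnt=2, r=2 — load
T0 CAS — after: cnt=3, r=2 — ok
T1 CAS — after: cnt=3, r=1 — retry
T1 LOAD — after: cnt=3, r=3 — load
T0 LOAD — after: cnt=3, r=3 — load
T1 CAS — after: cnt=4, r=3 — ok
T0 CAS — after: cnt=4, r=3 — retry

B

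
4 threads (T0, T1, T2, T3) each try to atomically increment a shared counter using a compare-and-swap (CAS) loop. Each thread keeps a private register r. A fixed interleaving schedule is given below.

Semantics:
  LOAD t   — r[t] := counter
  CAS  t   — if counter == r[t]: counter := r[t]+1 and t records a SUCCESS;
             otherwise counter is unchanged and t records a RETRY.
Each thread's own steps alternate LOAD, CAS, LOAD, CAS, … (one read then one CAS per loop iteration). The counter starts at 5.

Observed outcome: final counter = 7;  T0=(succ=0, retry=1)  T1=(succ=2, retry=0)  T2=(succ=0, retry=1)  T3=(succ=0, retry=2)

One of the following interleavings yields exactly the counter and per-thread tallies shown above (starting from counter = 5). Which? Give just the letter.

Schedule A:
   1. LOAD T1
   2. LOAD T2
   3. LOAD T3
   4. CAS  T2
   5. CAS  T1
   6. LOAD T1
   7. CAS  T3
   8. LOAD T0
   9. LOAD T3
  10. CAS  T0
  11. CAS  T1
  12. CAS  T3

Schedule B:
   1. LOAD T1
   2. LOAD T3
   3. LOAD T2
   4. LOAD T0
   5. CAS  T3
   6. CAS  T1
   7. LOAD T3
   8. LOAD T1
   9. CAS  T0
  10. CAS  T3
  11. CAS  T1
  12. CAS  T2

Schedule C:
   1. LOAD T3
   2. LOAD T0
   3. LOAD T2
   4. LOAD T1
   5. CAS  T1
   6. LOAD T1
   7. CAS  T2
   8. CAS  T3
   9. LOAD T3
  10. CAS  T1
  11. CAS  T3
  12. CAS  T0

Run C:
[1] T3.load  rd  (counter 5, T3.r 5)
[2] T0.load  rd  (counter 5, T0.r 5)
[3] T2.load  rd  (counter 5, T2.r 5)
[4] T1.load  rd  (counter 5, T1.r 5)
[5] T1.cas  hit  (counter 6, T1.r 5)
[6] T1.load  rd  (counter 6, T1.r 6)
[7] T2.cas  miss  (counter 6, T2.r 5)
[8] T3.cas  miss  (counter 6, T3.r 5)
[9] T3.load  rd  (counter 6, T3.r 6)
[10] T1.cas  hit  (counter 7, T1.r 6)
[11] T3.cas  miss  (counter 7, T3.r 6)
[12] T0.cas  miss  (counter 7, T0.r 5)

C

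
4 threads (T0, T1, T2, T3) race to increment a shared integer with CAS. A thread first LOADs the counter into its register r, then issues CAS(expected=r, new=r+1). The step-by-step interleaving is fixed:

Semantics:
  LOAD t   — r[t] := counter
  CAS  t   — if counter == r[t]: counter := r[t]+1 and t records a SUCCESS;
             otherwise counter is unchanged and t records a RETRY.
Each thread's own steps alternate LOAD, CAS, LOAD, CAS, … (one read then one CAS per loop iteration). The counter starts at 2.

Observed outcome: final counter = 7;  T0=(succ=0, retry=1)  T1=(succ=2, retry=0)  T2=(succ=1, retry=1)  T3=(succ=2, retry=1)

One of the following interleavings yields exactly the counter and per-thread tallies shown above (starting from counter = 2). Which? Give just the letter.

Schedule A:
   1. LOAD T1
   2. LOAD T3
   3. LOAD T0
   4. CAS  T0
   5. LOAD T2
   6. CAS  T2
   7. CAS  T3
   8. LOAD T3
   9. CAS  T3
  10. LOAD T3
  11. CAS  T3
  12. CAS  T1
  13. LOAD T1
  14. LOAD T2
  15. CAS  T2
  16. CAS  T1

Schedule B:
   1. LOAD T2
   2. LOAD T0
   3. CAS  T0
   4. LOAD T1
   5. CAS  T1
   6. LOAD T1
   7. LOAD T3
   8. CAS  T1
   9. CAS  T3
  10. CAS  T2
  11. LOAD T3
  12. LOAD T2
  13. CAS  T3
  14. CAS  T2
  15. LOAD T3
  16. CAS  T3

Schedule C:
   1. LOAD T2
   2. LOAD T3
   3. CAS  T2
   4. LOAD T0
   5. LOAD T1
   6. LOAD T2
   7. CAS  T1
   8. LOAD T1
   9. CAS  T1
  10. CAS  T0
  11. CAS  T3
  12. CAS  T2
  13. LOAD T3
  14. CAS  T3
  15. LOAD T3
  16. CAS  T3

Simulating candidate C:
T2 LOAD — after: cnt=2, r=2 — load
T3 LOAD — after: cnt=2, r=2 — load
T2 CAS — after: cnt=3, r=2 — ok
T0 LOAD — after: cnt=3, r=3 — load
T1 LOAD — after: cnt=3, r=3 — load
T2 LOAD — after: cnt=3, r=3 — load
T1 CAS — after: cnt=4, r=3 — ok
T1 LOAD — after: cnt=4, r=4 — load
T1 CAS — after: cnt=5, r=4 — ok
T0 CAS — after: cnt=5, r=3 — retry
T3 CAS — after: cnt=5, r=2 — retry
T2 CAS — after: cnt=5, r=3 — retry
T3 LOAD — after: cnt=5, r=5 — load
T3 CAS — after: cnt=6, r=5 — ok
T3 LOAD — after: cnt=6, r=6 — load
T3 CAS — after: cnt=7, r=6 — ok

C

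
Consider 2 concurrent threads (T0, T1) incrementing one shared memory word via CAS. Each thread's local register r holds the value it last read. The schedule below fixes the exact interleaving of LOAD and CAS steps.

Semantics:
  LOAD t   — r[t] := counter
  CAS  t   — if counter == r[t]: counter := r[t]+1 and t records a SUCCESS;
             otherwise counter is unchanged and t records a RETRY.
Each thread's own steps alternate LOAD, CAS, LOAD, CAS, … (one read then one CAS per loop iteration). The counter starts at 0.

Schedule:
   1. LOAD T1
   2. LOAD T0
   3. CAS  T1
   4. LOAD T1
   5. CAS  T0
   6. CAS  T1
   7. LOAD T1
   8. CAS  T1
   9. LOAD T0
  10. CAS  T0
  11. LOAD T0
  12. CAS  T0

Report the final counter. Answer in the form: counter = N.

   1) LOAD T1:  M=0  r_T1=0
   2) LOAD T0:  M=0  r_T0=0
   3) CAS  T1:  M=1  r_T1=0 ✓
   4) LOAD T1:  M=1  r_T1=1
   5) CAS  T0:  M=1  r_T0=0 ✗
   6) CAS  T1:  M=2  r_T1=1 ✓
   7) LOAD T1:  M=2  r_T1=2
   8) CAS  T1:  M=3  r_T1=2 ✓
   9) LOAD T0:  M=3  r_T0=3
  10) CAS  T0:  M=4  r_T0=3 ✓
  11) LOAD T0:  M=4  r_T0=4
  12) CAS  T0:  M=5  r_T0=4 ✓

counter = 5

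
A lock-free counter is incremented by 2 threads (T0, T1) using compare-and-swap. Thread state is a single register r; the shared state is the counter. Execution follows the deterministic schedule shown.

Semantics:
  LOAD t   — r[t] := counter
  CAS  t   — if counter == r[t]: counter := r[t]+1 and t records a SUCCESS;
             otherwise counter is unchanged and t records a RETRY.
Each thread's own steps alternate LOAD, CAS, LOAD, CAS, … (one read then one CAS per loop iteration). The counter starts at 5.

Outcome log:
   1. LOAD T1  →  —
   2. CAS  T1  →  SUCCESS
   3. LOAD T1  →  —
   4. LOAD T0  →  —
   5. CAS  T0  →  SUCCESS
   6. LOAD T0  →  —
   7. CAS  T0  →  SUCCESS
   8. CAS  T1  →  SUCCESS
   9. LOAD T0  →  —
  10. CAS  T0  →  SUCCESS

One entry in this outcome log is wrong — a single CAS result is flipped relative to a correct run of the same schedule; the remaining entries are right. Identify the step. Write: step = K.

Re-executing:
step 1: T1 LOAD ⇒ load; ctr=5 reg=5
step 2: T1 CAS ⇒ ok; ctr=6 reg=5
step 3: T1 LOAD ⇒ load; ctr=6 reg=6
step 4: T0 LOAD ⇒ load; ctr=6 reg=6
step 5: T0 CAS ⇒ ok; ctr=7 reg=6
step 6: T0 LOAD ⇒ load; ctr=7 reg=7
step 7: T0 CAS ⇒ ok; ctr=8 reg=7
step 8: T1 CAS ⇒ retry; ctr=8 reg=6
step 9: T0 LOAD ⇒ load; ctr=8 reg=8
step 10: T0 CAS ⇒ ok; ctr=9 reg=8
Log disagrees first at step 8.

step = 8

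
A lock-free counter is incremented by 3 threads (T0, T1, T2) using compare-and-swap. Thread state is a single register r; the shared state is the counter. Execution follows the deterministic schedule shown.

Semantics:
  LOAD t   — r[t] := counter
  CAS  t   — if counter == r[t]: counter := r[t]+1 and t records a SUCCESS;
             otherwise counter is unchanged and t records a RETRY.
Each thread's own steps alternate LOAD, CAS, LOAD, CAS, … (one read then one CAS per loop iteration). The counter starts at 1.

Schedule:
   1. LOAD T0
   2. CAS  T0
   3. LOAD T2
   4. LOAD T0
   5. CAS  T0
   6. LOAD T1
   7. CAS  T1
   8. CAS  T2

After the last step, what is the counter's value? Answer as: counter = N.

counter = 4

   1) LOAD T0:  M=1  r_T0=1
   2) CAS  T0:  M=2  r_T0=1 ✓
   3) LOAD T2:  M=2  r_T2=2
   4) LOAD T0:  M=2  r_T0=2
   5) CAS  T0:  M=3  r_T0=2 ✓
   6) LOAD T1:  M=3  r_T1=3
   7) CAS  T1:  M=4  r_T1=3 ✓
   8) CAS  T2:  M=4  r_T2=2 ✗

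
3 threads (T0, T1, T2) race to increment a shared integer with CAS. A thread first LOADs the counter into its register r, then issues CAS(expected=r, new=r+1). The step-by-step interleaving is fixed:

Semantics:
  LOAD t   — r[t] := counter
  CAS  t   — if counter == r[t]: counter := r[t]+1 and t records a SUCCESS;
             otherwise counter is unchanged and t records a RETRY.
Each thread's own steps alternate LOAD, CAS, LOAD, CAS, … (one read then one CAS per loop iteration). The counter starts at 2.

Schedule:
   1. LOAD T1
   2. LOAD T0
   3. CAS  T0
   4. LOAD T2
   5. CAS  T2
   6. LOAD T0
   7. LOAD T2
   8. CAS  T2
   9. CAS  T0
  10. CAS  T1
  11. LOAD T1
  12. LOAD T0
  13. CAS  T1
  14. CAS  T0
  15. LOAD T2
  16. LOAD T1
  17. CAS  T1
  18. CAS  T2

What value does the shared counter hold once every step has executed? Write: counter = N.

counter = 7

#1 T1 reads 2
#2 T0 reads 2
#3 T0 CAS(2→3) writes; counter now 3
#4 T2 reads 3
#5 T2 CAS(3→4) writes; counter now 4
#6 T0 reads 4
#7 T2 reads 4
#8 T2 CAS(4→5) writes; counter now 5
#9 T0 CAS(4→5) fails; counter now 5
#10 T1 CAS(2→3) fails; counter now 5
#11 T1 reads 5
#12 T0 reads 5
#13 T1 CAS(5→6) writes; counter now 6
#14 T0 CAS(5→6) fails; counter now 6
#15 T2 reads 6
#16 T1 reads 6
#17 T1 CAS(6→7) writes; counter now 7
#18 T2 CAS(6→7) fails; counter now 7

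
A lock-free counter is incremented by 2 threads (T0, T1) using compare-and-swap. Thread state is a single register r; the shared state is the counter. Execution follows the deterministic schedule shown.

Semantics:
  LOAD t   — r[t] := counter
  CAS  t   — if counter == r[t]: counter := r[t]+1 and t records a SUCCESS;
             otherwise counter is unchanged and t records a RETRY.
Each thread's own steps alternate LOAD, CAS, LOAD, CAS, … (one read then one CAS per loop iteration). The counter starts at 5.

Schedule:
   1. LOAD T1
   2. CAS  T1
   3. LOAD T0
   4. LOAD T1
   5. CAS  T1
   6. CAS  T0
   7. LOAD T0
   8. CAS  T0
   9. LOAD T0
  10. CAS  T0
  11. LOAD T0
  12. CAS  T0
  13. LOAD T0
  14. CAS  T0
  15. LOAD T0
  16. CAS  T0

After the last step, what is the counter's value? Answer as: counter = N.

counter = 12

   1) LOAD T1:  M=5  r_T1=5
   2) CAS  T1:  M=6  r_T1=5 ✓
   3) LOAD T0:  M=6  r_T0=6
   4) LOAD T1:  M=6  r_T1=6
   5) CAS  T1:  M=7  r_T1=6 ✓
   6) CAS  T0:  M=7  r_T0=6 ✗
   7) LOAD T0:  M=7  r_T0=7
   8) CAS  T0:  M=8  r_T0=7 ✓
   9) LOAD T0:  M=8  r_T0=8
  10) CAS  T0:  M=9  r_T0=8 ✓
  11) LOAD T0:  M=9  r_T0=9
  12) CAS  T0:  M=10  r_T0=9 ✓
  13) LOAD T0:  M=10  r_T0=10
  14) CAS  T0:  M=11  r_T0=10 ✓
  15) LOAD T0:  M=11  r_T0=11
  16) CAS  T0:  M=12  r_T0=11 ✓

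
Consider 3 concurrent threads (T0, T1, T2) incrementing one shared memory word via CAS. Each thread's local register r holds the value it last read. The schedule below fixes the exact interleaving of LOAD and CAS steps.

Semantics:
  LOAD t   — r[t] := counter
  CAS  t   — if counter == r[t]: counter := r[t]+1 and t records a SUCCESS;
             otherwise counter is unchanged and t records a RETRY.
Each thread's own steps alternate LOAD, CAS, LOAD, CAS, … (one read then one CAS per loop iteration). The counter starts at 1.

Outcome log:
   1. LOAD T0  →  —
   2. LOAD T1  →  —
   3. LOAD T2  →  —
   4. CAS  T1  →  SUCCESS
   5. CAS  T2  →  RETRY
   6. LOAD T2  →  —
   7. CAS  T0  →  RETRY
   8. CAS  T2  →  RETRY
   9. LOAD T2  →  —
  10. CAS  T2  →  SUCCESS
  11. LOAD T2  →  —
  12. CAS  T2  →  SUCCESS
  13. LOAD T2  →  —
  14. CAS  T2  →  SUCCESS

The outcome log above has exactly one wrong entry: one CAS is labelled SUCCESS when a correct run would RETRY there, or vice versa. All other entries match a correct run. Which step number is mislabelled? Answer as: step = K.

step = 8

Reference trace:
   1) LOAD T0:  M=1  r_T0=1
   2) LOAD T1:  M=1  r_T1=1
   3) LOAD T2:  M=1  r_T2=1
   4) CAS  T1:  M=2  r_T1=1 ✓
   5) CAS  T2:  M=2  r_T2=1 ✗
   6) LOAD T2:  M=2  r_T2=2
   7) CAS  T0:  M=2  r_T0=1 ✗
   8) CAS  T2:  M=3  r_T2=2 ✓
   9) LOAD T2:  M=3  r_T2=3
  10) CAS  T2:  M=4  r_T2=3 ✓
  11) LOAD T2:  M=4  r_T2=4
  12) CAS  T2:  M=5  r_T2=4 ✓
  13) LOAD T2:  M=5  r_T2=5
  14) CAS  T2:  M=6  r_T2=5 ✓
Mismatch at 8.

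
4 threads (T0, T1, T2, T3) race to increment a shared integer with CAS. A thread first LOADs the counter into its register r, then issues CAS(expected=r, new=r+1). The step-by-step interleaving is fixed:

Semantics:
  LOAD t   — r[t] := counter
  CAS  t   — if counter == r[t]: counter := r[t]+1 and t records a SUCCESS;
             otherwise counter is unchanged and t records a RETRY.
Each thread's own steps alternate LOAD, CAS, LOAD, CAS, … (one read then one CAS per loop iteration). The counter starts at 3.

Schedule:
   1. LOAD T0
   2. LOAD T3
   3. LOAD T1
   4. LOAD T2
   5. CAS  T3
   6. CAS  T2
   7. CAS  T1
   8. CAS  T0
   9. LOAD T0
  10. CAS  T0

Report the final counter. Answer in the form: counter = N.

#1 T0 reads 3
#2 T3 reads 3
#3 T1 reads 3
#4 T2 reads 3
#5 T3 CAS(3→4) writes; counter now 4
#6 T2 CAS(3→4) fails; counter now 4
#7 T1 CAS(3→4) fails; counter now 4
#8 T0 CAS(3→4) fails; counter now 4
#9 T0 reads 4
#10 T0 CAS(4→5) writes; counter now 5

counter = 5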